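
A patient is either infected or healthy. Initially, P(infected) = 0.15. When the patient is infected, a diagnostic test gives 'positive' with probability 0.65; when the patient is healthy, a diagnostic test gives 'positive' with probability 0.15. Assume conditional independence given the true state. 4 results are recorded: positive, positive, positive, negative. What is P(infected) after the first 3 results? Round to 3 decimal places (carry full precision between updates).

After 'positive': P(infected) = 0.65·0.1500 / (0.65·0.1500 + 0.15·0.8500) ≈ 0.4333
After 'positive': P(infected) = 0.65·0.4333 / (0.65·0.4333 + 0.15·0.5667) ≈ 0.7682
After 'positive': P(infected) = 0.65·0.7682 / (0.65·0.7682 + 0.15·0.2318) ≈ 0.9349

0.935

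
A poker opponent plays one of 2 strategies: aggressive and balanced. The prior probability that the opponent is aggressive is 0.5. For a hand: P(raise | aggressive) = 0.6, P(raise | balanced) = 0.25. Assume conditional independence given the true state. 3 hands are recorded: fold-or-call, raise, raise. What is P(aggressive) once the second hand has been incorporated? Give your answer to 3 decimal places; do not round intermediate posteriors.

0.561

After 'fold-or-call': P(aggressive) = 0.4·0.5000 / (0.4·0.5000 + 0.75·0.5000) ≈ 0.3478
After 'raise': P(aggressive) = 0.6·0.3478 / (0.6·0.3478 + 0.25·0.6522) ≈ 0.5614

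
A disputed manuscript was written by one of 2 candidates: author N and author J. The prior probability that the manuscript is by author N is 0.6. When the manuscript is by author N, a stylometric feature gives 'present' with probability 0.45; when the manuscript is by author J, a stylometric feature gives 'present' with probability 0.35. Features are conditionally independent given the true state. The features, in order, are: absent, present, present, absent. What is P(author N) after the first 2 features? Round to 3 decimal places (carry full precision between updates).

0.620

Apply Bayes' rule sequentially, carrying P(author N) forward.
After 'absent': P(author N) = 0.55·0.6000 / (0.55·0.6000 + 0.65·0.4000) ≈ 0.5593
After 'present': P(author N) = 0.45·0.5593 / (0.45·0.5593 + 0.35·0.4407) ≈ 0.6200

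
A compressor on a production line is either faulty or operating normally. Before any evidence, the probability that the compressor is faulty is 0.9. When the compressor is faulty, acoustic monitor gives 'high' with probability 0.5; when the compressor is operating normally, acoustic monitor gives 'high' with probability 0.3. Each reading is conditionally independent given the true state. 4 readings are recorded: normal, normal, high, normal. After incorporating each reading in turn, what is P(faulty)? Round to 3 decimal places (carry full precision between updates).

Apply Bayes' rule sequentially, carrying P(faulty) forward.
After 'normal': P(faulty) = 0.5·0.9000 / (0.5·0.9000 + 0.7·0.1000) ≈ 0.8654
After 'normal': P(faulty) = 0.5·0.8654 / (0.5·0.8654 + 0.7·0.1346) ≈ 0.8212
After 'high': P(faulty) = 0.5·0.8212 / (0.5·0.8212 + 0.3·0.1788) ≈ 0.8844
After 'normal': P(faulty) = 0.5·0.8844 / (0.5·0.8844 + 0.7·0.1156) ≈ 0.8454

0.845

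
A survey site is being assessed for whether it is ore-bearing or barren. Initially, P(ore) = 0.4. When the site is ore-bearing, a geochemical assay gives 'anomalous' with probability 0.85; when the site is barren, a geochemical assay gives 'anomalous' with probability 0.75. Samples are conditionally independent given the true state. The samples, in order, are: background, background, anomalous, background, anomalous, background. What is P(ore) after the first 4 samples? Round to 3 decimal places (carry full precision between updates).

0.140

After 'background': P(ore) = 0.15·0.4000 / (0.15·0.4000 + 0.25·0.6000) ≈ 0.2857
After 'background': P(ore) = 0.15·0.2857 / (0.15·0.2857 + 0.25·0.7143) ≈ 0.1935
After 'anomalous': P(ore) = 0.85·0.1935 / (0.85·0.1935 + 0.75·0.8065) ≈ 0.2138
After 'background': P(ore) = 0.15·0.2138 / (0.15·0.2138 + 0.25·0.7862) ≈ 0.1403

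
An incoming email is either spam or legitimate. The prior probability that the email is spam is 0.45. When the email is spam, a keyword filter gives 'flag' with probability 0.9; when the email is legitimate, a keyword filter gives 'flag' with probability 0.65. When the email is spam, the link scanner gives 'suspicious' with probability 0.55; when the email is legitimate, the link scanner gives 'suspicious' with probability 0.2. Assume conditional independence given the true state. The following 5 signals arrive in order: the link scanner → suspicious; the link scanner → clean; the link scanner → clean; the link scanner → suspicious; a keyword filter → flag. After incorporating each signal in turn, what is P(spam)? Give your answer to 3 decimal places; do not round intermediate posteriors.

0.731

Apply Bayes' rule sequentially, carrying P(spam) forward.
After the link scanner='suspicious': P(spam) = 0.55·0.4500 / (0.55·0.4500 + 0.2·0.5500) ≈ 0.6923
After the link scanner='clean': P(spam) = 0.45·0.6923 / (0.45·0.6923 + 0.8·0.3077) ≈ 0.5586
After the link scanner='clean': P(spam) = 0.45·0.5586 / (0.45·0.5586 + 0.8·0.4414) ≈ 0.4159
After the link scanner='suspicious': P(spam) = 0.55·0.4159 / (0.55·0.4159 + 0.2·0.5841) ≈ 0.6619
After a keyword filter='flag': P(spam) = 0.9·0.6619 / (0.9·0.6619 + 0.65·0.3381) ≈ 0.7305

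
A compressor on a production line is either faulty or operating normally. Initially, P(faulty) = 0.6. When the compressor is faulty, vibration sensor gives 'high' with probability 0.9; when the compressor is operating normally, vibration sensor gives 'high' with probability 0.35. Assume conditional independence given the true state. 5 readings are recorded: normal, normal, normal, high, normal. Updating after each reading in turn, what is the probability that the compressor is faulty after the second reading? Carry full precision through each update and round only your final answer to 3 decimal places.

Apply Bayes' rule sequentially, carrying P(faulty) forward.
After 'normal': P(faulty) = 0.1·0.6000 / (0.1·0.6000 + 0.65·0.4000) ≈ 0.1875
After 'normal': P(faulty) = 0.1·0.1875 / (0.1·0.1875 + 0.65·0.8125) ≈ 0.0343

0.034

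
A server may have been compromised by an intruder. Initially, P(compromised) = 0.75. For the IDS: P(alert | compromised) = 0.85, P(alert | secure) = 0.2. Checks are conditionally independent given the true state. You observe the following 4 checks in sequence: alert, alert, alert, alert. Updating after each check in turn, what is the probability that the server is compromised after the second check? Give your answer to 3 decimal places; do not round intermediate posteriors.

0.982

After 'alert': P(compromised) = 0.85·0.7500 / (0.85·0.7500 + 0.2·0.2500) ≈ 0.9273
After 'alert': P(compromised) = 0.85·0.9273 / (0.85·0.9273 + 0.2·0.0727) ≈ 0.9819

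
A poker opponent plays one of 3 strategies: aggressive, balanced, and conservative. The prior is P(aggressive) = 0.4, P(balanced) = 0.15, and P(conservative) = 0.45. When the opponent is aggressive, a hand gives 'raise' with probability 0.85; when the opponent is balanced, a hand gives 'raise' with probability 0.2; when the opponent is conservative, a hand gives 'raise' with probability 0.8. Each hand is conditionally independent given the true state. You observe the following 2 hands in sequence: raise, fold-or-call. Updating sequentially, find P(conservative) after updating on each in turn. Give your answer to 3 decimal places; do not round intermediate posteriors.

0.490

After 'raise': normaliser = 0.85·0.4000 + 0.2·0.1500 + 0.8·0.4500; P(aggressive) ≈ 0.4658, P(balanced) ≈ 0.0411, P(conservative) ≈ 0.4932
After 'fold-or-call': normaliser = 0.15·0.4658 + 0.8·0.0411 + 0.2·0.4932; P(aggressive) ≈ 0.3469, P(balanced) ≈ 0.1633, P(conservative) ≈ 0.4898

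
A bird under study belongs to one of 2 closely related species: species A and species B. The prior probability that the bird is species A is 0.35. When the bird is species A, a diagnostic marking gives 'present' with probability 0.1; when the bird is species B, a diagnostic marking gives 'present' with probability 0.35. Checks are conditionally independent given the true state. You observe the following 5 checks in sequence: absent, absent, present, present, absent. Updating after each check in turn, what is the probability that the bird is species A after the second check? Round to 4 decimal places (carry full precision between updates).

0.5080

Apply Bayes' rule sequentially, carrying P(species A) forward.
After 'absent': P(species A) = 0.9·0.3500 / (0.9·0.3500 + 0.65·0.6500) ≈ 0.4271
After 'absent': P(species A) = 0.9·0.4271 / (0.9·0.4271 + 0.65·0.5729) ≈ 0.5080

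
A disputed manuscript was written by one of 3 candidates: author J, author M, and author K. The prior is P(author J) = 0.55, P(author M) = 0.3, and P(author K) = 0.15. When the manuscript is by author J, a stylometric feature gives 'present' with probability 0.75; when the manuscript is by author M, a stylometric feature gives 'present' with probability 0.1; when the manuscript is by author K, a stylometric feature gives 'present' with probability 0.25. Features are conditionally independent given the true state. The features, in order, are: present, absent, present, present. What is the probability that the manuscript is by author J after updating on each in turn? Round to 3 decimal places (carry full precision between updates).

After 'present': normaliser = 0.75·0.5500 + 0.1·0.3000 + 0.25·0.1500; P(author J) ≈ 0.8594, P(author M) ≈ 0.0625, P(author K) ≈ 0.0781
After 'absent': normaliser = 0.25·0.8594 + 0.9·0.0625 + 0.75·0.0781; P(author J) ≈ 0.6517, P(author M) ≈ 0.1706, P(author K) ≈ 0.1777
After 'present': normaliser = 0.75·0.6517 + 0.1·0.1706 + 0.25·0.1777; P(author J) ≈ 0.8882, P(author M) ≈ 0.0310, P(author K) ≈ 0.0807
After 'present': normaliser = 0.75·0.8882 + 0.1·0.0310 + 0.25·0.0807; P(author J) ≈ 0.9662, P(author M) ≈ 0.0045, P(author K) ≈ 0.0293

0.966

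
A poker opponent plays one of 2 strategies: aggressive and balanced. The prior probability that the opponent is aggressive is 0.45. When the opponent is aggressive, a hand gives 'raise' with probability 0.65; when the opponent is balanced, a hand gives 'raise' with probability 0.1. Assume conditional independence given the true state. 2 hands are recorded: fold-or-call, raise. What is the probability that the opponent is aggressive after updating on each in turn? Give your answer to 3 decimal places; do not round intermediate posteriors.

After 'fold-or-call': P(aggressive) = 0.35·0.4500 / (0.35·0.4500 + 0.9·0.5500) ≈ 0.2414
After 'raise': P(aggressive) = 0.65·0.2414 / (0.65·0.2414 + 0.1·0.7586) ≈ 0.6741

0.674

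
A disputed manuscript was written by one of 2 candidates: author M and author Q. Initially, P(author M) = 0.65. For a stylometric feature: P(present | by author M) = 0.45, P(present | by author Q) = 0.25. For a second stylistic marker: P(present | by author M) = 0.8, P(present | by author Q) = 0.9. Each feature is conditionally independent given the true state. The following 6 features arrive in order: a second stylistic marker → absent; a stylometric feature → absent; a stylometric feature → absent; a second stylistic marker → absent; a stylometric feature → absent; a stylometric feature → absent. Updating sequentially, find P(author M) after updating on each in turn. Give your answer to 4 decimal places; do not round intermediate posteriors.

After a second stylistic marker='absent': P(author M) = 0.2·0.6500 / (0.2·0.6500 + 0.1·0.3500) ≈ 0.7879
After a stylometric feature='absent': P(author M) = 0.55·0.7879 / (0.55·0.7879 + 0.75·0.2121) ≈ 0.7315
After a stylometric feature='absent': P(author M) = 0.55·0.7315 / (0.55·0.7315 + 0.75·0.2685) ≈ 0.6664
After a second stylistic marker='absent': P(author M) = 0.2·0.6664 / (0.2·0.6664 + 0.1·0.3336) ≈ 0.7998
After a stylometric feature='absent': P(author M) = 0.55·0.7998 / (0.55·0.7998 + 0.75·0.2002) ≈ 0.7455
After a stylometric feature='absent': P(author M) = 0.55·0.7455 / (0.55·0.7455 + 0.75·0.2545) ≈ 0.6824

0.6824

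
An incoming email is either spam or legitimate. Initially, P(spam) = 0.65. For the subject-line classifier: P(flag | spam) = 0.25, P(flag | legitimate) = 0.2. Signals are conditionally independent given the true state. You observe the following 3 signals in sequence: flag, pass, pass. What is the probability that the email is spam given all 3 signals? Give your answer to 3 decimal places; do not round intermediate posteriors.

0.671

Each posterior becomes the prior for the next update.
After 'flag': P(spam) = 0.25·0.6500 / (0.25·0.6500 + 0.2·0.3500) ≈ 0.6989
After 'pass': P(spam) = 0.75·0.6989 / (0.75·0.6989 + 0.8·0.3011) ≈ 0.6852
After 'pass': P(spam) = 0.75·0.6852 / (0.75·0.6852 + 0.8·0.3148) ≈ 0.6711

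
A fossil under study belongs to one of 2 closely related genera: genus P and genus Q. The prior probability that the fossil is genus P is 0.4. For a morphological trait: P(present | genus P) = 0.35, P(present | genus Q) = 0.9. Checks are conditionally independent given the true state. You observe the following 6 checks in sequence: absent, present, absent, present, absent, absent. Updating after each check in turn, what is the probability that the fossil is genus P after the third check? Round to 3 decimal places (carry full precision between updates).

0.916

Each posterior becomes the prior for the next update.
After 'absent': P(genus P) = 0.65·0.4000 / (0.65·0.4000 + 0.1·0.6000) ≈ 0.8125
After 'present': P(genus P) = 0.35·0.8125 / (0.35·0.8125 + 0.9·0.1875) ≈ 0.6276
After 'absent': P(genus P) = 0.65·0.6276 / (0.65·0.6276 + 0.1·0.3724) ≈ 0.9163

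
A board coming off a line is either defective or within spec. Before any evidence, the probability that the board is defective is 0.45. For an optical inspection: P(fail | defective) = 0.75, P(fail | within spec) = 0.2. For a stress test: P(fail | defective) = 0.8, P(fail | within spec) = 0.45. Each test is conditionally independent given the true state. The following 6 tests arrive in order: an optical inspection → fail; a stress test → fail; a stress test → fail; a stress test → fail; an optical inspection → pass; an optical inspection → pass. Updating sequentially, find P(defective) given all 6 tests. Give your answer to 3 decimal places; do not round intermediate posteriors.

Apply Bayes' rule sequentially, carrying P(defective) forward.
After an optical inspection='fail': P(defective) = 0.75·0.4500 / (0.75·0.4500 + 0.2·0.5500) ≈ 0.7542
After a stress test='fail': P(defective) = 0.8·0.7542 / (0.8·0.7542 + 0.45·0.2458) ≈ 0.8451
After a stress test='fail': P(defective) = 0.8·0.8451 / (0.8·0.8451 + 0.45·0.1549) ≈ 0.9065
After a stress test='fail': P(defective) = 0.8·0.9065 / (0.8·0.9065 + 0.45·0.0935) ≈ 0.9452
After an optical inspection='pass': P(defective) = 0.25·0.9452 / (0.25·0.9452 + 0.8·0.0548) ≈ 0.8434
After an optical inspection='pass': P(defective) = 0.25·0.8434 / (0.25·0.8434 + 0.8·0.1566) ≈ 0.6274

0.627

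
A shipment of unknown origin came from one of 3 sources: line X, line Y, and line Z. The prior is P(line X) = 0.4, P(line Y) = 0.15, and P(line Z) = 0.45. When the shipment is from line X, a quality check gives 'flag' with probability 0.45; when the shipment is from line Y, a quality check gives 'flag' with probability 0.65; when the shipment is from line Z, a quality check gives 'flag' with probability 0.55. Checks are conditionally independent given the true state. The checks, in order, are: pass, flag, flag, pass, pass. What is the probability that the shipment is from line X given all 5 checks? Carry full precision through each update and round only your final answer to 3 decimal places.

After 'pass': normaliser = 0.55·0.4000 + 0.35·0.1500 + 0.45·0.4500; P(line X) ≈ 0.4632, P(line Y) ≈ 0.1105, P(line Z) ≈ 0.4263
After 'flag': normaliser = 0.45·0.4632 + 0.65·0.1105 + 0.55·0.4263; P(line X) ≈ 0.4049, P(line Y) ≈ 0.1396, P(line Z) ≈ 0.4555
After 'flag': normaliser = 0.45·0.4049 + 0.65·0.1396 + 0.55·0.4555; P(line X) ≈ 0.3481, P(line Y) ≈ 0.1733, P(line Z) ≈ 0.4786
After 'pass': normaliser = 0.55·0.3481 + 0.35·0.1733 + 0.45·0.4786; P(line X) ≈ 0.4095, P(line Y) ≈ 0.1298, P(line Z) ≈ 0.4607
After 'pass': normaliser = 0.55·0.4095 + 0.35·0.1298 + 0.45·0.4607; P(line X) ≈ 0.4712, P(line Y) ≈ 0.0950, P(line Z) ≈ 0.4338

0.471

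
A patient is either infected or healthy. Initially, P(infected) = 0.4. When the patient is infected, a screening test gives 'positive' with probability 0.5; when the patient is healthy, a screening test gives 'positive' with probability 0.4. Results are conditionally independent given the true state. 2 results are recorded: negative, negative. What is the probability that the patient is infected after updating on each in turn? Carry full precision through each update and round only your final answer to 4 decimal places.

After 'negative': P(infected) = 0.5·0.4000 / (0.5·0.4000 + 0.6·0.6000) ≈ 0.3571
After 'negative': P(infected) = 0.5·0.3571 / (0.5·0.3571 + 0.6·0.6429) ≈ 0.3165

0.3165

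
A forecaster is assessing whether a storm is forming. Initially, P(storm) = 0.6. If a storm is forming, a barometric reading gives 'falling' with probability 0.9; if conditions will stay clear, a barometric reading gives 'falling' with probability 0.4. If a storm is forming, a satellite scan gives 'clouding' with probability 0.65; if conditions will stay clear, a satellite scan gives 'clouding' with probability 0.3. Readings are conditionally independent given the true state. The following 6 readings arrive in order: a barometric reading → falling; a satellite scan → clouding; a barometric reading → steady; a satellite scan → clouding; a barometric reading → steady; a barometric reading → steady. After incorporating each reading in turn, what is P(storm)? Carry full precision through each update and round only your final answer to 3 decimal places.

After a barometric reading='falling': P(storm) = 0.9·0.6000 / (0.9·0.6000 + 0.4·0.4000) ≈ 0.7714
After a satellite scan='clouding': P(storm) = 0.65·0.7714 / (0.65·0.7714 + 0.3·0.2286) ≈ 0.8797
After a barometric reading='steady': P(storm) = 0.1·0.8797 / (0.1·0.8797 + 0.6·0.1203) ≈ 0.5493
After a satellite scan='clouding': P(storm) = 0.65·0.5493 / (0.65·0.5493 + 0.3·0.4507) ≈ 0.7253
After a barometric reading='steady': P(storm) = 0.1·0.7253 / (0.1·0.7253 + 0.6·0.2747) ≈ 0.3056
After a barometric reading='steady': P(storm) = 0.1·0.3056 / (0.1·0.3056 + 0.6·0.6944) ≈ 0.0683

0.068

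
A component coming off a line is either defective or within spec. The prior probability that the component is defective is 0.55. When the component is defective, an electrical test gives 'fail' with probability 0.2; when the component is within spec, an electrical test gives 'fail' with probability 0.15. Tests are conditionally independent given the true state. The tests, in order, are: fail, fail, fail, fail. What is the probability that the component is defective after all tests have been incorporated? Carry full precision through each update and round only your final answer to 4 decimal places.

0.7944

After 'fail': P(defective) = 0.2·0.5500 / (0.2·0.5500 + 0.15·0.4500) ≈ 0.6197
After 'fail': P(defective) = 0.2·0.6197 / (0.2·0.6197 + 0.15·0.3803) ≈ 0.6848
After 'fail': P(defective) = 0.2·0.6848 / (0.2·0.6848 + 0.15·0.3152) ≈ 0.7434
After 'fail': P(defective) = 0.2·0.7434 / (0.2·0.7434 + 0.15·0.2566) ≈ 0.7944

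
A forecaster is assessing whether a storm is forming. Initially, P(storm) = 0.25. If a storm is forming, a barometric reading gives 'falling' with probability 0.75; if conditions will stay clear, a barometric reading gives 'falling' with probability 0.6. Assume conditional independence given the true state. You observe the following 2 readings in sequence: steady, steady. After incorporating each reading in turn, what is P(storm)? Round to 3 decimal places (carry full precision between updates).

After 'steady': P(storm) = 0.25·0.2500 / (0.25·0.2500 + 0.4·0.7500) ≈ 0.1724
After 'steady': P(storm) = 0.25·0.1724 / (0.25·0.1724 + 0.4·0.8276) ≈ 0.1152

0.115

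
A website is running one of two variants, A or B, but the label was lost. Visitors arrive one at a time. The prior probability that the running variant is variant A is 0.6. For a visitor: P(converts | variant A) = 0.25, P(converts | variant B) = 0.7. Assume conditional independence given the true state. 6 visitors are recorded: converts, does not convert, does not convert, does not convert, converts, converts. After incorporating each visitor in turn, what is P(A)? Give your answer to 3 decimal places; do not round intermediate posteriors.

0.516

After 'converts': P(A) = 0.25·0.6000 / (0.25·0.6000 + 0.7·0.4000) ≈ 0.3488
After 'does not convert': P(A) = 0.75·0.3488 / (0.75·0.3488 + 0.3·0.6512) ≈ 0.5725
After 'does not convert': P(A) = 0.75·0.5725 / (0.75·0.5725 + 0.3·0.4275) ≈ 0.7700
After 'does not convert': P(A) = 0.75·0.7700 / (0.75·0.7700 + 0.3·0.2300) ≈ 0.8933
After 'converts': P(A) = 0.25·0.8933 / (0.25·0.8933 + 0.7·0.1067) ≈ 0.7493
After 'converts': P(A) = 0.25·0.7493 / (0.25·0.7493 + 0.7·0.2507) ≈ 0.5164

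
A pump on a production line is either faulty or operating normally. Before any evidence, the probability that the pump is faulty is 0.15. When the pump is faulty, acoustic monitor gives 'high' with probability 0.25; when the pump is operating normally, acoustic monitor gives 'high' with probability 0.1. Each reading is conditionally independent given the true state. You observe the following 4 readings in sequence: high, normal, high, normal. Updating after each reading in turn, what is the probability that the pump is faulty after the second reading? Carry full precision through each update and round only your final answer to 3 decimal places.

After 'high': P(faulty) = 0.25·0.1500 / (0.25·0.1500 + 0.1·0.8500) ≈ 0.3061
After 'normal': P(faulty) = 0.75·0.3061 / (0.75·0.3061 + 0.9·0.6939) ≈ 0.2688

0.269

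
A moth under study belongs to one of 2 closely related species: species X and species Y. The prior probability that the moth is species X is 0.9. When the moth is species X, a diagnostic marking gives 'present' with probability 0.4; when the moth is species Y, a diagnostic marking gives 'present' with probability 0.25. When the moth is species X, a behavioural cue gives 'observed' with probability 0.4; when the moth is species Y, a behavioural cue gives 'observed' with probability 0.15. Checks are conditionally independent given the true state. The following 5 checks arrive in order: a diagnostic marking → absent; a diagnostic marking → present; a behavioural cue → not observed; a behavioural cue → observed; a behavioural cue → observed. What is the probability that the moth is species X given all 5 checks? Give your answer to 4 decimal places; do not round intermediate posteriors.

After a diagnostic marking='absent': P(species X) = 0.6·0.9000 / (0.6·0.9000 + 0.75·0.1000) ≈ 0.8780
After a diagnostic marking='present': P(species X) = 0.4·0.8780 / (0.4·0.8780 + 0.25·0.1220) ≈ 0.9201
After a behavioural cue='not observed': P(species X) = 0.6·0.9201 / (0.6·0.9201 + 0.85·0.0799) ≈ 0.8905
After a behavioural cue='observed': P(species X) = 0.4·0.8905 / (0.4·0.8905 + 0.15·0.1095) ≈ 0.9559
After a behavioural cue='observed': P(species X) = 0.4·0.9559 / (0.4·0.9559 + 0.15·0.0441) ≈ 0.9830

0.9830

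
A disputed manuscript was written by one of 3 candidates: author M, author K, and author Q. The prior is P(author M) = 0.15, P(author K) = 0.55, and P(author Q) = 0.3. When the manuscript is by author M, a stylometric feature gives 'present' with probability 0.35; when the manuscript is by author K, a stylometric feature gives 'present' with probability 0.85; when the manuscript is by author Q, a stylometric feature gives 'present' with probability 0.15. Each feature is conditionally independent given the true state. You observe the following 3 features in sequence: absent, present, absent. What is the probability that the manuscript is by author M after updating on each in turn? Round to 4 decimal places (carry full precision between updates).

0.3401

After 'absent': normaliser = 0.65·0.1500 + 0.15·0.5500 + 0.85·0.3000; P(author M) ≈ 0.2241, P(author K) ≈ 0.1897, P(author Q) ≈ 0.5862
After 'present': normaliser = 0.35·0.2241 + 0.85·0.1897 + 0.15·0.5862; P(author M) ≈ 0.2395, P(author K) ≈ 0.4921, P(author Q) ≈ 0.2684
After 'absent': normaliser = 0.65·0.2395 + 0.15·0.4921 + 0.85·0.2684; P(author M) ≈ 0.3401, P(author K) ≈ 0.1613, P(author Q) ≈ 0.4986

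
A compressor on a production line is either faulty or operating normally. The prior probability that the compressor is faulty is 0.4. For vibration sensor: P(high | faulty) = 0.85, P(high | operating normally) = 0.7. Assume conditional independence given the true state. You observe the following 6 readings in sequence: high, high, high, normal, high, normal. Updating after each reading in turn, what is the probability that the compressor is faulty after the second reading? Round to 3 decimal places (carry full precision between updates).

0.496

After 'high': P(faulty) = 0.85·0.4000 / (0.85·0.4000 + 0.7·0.6000) ≈ 0.4474
After 'high': P(faulty) = 0.85·0.4474 / (0.85·0.4474 + 0.7·0.5526) ≈ 0.4957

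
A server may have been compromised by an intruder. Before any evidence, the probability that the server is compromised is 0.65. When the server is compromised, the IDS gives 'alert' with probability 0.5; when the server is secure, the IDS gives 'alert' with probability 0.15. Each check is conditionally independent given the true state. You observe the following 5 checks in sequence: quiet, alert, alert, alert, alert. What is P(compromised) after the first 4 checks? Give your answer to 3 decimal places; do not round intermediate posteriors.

0.976

After 'quiet': P(compromised) = 0.5·0.6500 / (0.5·0.6500 + 0.85·0.3500) ≈ 0.5221
After 'alert': P(compromised) = 0.5·0.5221 / (0.5·0.5221 + 0.15·0.4779) ≈ 0.7846
After 'alert': P(compromised) = 0.5·0.7846 / (0.5·0.7846 + 0.15·0.2154) ≈ 0.9239
After 'alert': P(compromised) = 0.5·0.9239 / (0.5·0.9239 + 0.15·0.0761) ≈ 0.9759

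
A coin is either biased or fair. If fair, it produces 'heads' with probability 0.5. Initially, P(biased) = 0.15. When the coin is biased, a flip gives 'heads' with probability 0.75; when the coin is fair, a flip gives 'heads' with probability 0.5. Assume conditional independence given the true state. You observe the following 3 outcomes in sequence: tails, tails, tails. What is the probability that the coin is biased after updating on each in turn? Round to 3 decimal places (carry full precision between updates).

After 'tails': P(biased) = 0.25·0.1500 / (0.25·0.1500 + 0.5·0.8500) ≈ 0.0811
After 'tails': P(biased) = 0.25·0.0811 / (0.25·0.0811 + 0.5·0.9189) ≈ 0.0423
After 'tails': P(biased) = 0.25·0.0423 / (0.25·0.0423 + 0.5·0.9577) ≈ 0.0216

0.022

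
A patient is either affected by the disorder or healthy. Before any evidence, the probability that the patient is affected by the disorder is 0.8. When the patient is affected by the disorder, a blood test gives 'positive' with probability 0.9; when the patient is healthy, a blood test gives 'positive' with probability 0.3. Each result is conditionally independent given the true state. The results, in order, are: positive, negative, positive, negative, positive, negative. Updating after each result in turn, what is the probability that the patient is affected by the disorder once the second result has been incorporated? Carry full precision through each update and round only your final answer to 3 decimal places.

0.632

After 'positive': P(affected) = 0.9·0.8000 / (0.9·0.8000 + 0.3·0.2000) ≈ 0.9231
After 'negative': P(affected) = 0.1·0.9231 / (0.1·0.9231 + 0.7·0.0769) ≈ 0.6316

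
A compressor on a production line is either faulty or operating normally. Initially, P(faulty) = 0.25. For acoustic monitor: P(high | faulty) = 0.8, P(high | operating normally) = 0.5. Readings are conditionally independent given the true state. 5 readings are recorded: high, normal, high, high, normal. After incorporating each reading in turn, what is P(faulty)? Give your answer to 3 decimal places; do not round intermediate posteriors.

0.179

After 'high': P(faulty) = 0.8·0.2500 / (0.8·0.2500 + 0.5·0.7500) ≈ 0.3478
After 'normal': P(faulty) = 0.2·0.3478 / (0.2·0.3478 + 0.5·0.6522) ≈ 0.1758
After 'high': P(faulty) = 0.8·0.1758 / (0.8·0.1758 + 0.5·0.8242) ≈ 0.2545
After 'high': P(faulty) = 0.8·0.2545 / (0.8·0.2545 + 0.5·0.7455) ≈ 0.3532
After 'normal': P(faulty) = 0.2·0.3532 / (0.2·0.3532 + 0.5·0.6468) ≈ 0.1793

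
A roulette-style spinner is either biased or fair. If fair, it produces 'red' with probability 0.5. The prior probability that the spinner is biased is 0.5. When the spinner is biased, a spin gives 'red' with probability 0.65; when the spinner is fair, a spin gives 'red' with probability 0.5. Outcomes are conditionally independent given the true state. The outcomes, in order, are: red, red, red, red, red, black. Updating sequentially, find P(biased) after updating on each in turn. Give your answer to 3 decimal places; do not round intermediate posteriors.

After 'red': P(biased) = 0.65·0.5000 / (0.65·0.5000 + 0.5·0.5000) ≈ 0.5652
After 'red': P(biased) = 0.65·0.5652 / (0.65·0.5652 + 0.5·0.4348) ≈ 0.6283
After 'red': P(biased) = 0.65·0.6283 / (0.65·0.6283 + 0.5·0.3717) ≈ 0.6872
After 'red': P(biased) = 0.65·0.6872 / (0.65·0.6872 + 0.5·0.3128) ≈ 0.7407
After 'red': P(biased) = 0.65·0.7407 / (0.65·0.7407 + 0.5·0.2593) ≈ 0.7878
After 'black': P(biased) = 0.35·0.7878 / (0.35·0.7878 + 0.5·0.2122) ≈ 0.7221

0.722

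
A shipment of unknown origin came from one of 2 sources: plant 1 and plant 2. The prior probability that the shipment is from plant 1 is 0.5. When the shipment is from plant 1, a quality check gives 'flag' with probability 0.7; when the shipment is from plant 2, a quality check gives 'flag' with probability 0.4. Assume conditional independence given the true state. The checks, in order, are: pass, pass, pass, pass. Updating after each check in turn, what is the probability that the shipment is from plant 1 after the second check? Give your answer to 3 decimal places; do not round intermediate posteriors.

0.200

After 'pass': P(plant 1) = 0.3·0.5000 / (0.3·0.5000 + 0.6·0.5000) ≈ 0.3333
After 'pass': P(plant 1) = 0.3·0.3333 / (0.3·0.3333 + 0.6·0.6667) ≈ 0.2000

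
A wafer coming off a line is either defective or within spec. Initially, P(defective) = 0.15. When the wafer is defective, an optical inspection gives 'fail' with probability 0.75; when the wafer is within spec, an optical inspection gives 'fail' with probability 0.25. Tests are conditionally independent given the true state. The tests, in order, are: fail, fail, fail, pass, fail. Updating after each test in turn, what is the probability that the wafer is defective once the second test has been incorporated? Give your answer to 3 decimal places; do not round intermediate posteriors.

0.614

After 'fail': P(defective) = 0.75·0.1500 / (0.75·0.1500 + 0.25·0.8500) ≈ 0.3462
After 'fail': P(defective) = 0.75·0.3462 / (0.75·0.3462 + 0.25·0.6538) ≈ 0.6136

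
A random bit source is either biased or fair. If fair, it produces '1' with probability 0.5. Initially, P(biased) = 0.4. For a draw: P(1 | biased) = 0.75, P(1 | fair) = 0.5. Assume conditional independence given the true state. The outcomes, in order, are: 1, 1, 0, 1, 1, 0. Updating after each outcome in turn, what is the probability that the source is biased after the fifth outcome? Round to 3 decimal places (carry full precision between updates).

0.628

After '1': P(biased) = 0.75·0.4000 / (0.75·0.4000 + 0.5·0.6000) ≈ 0.5000
After '1': P(biased) = 0.75·0.5000 / (0.75·0.5000 + 0.5·0.5000) ≈ 0.6000
After '0': P(biased) = 0.25·0.6000 / (0.25·0.6000 + 0.5·0.4000) ≈ 0.4286
After '1': P(biased) = 0.75·0.4286 / (0.75·0.4286 + 0.5·0.5714) ≈ 0.5294
After '1': P(biased) = 0.75·0.5294 / (0.75·0.5294 + 0.5·0.4706) ≈ 0.6279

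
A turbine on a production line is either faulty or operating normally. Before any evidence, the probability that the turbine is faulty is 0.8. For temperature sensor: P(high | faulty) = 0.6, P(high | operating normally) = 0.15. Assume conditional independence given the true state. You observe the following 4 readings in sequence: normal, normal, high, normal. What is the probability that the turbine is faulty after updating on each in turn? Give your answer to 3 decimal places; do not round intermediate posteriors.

0.625

After 'normal': P(faulty) = 0.4·0.8000 / (0.4·0.8000 + 0.85·0.2000) ≈ 0.6531
After 'normal': P(faulty) = 0.4·0.6531 / (0.4·0.6531 + 0.85·0.3469) ≈ 0.4697
After 'high': P(faulty) = 0.6·0.4697 / (0.6·0.4697 + 0.15·0.5303) ≈ 0.7799
After 'normal': P(faulty) = 0.4·0.7799 / (0.4·0.7799 + 0.85·0.2201) ≈ 0.6251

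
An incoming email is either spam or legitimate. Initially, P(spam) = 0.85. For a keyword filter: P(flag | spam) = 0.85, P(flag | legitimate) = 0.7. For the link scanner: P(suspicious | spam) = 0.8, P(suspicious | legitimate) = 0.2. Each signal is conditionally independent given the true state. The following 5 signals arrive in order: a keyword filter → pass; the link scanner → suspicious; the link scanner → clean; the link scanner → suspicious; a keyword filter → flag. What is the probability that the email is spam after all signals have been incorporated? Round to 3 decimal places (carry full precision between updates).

0.932

Each posterior becomes the prior for the next update.
After a keyword filter='pass': P(spam) = 0.15·0.8500 / (0.15·0.8500 + 0.3·0.1500) ≈ 0.7391
After the link scanner='suspicious': P(spam) = 0.8·0.7391 / (0.8·0.7391 + 0.2·0.2609) ≈ 0.9189
After the link scanner='clean': P(spam) = 0.2·0.9189 / (0.2·0.9189 + 0.8·0.0811) ≈ 0.7391
After the link scanner='suspicious': P(spam) = 0.8·0.7391 / (0.8·0.7391 + 0.2·0.2609) ≈ 0.9189
After a keyword filter='flag': P(spam) = 0.85·0.9189 / (0.85·0.9189 + 0.7·0.0811) ≈ 0.9323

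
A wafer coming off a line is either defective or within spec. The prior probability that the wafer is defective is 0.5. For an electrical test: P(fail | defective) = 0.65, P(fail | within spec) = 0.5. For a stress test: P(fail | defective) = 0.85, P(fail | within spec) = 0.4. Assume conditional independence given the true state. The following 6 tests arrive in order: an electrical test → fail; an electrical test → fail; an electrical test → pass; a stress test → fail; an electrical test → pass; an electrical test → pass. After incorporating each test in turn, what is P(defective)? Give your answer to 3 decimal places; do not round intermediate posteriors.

0.552

After an electrical test='fail': P(defective) = 0.65·0.5000 / (0.65·0.5000 + 0.5·0.5000) ≈ 0.5652
After an electrical test='fail': P(defective) = 0.65·0.5652 / (0.65·0.5652 + 0.5·0.4348) ≈ 0.6283
After an electrical test='pass': P(defective) = 0.35·0.6283 / (0.35·0.6283 + 0.5·0.3717) ≈ 0.5419
After a stress test='fail': P(defective) = 0.85·0.5419 / (0.85·0.5419 + 0.4·0.4581) ≈ 0.7154
After an electrical test='pass': P(defective) = 0.35·0.7154 / (0.35·0.7154 + 0.5·0.2846) ≈ 0.6376
After an electrical test='pass': P(defective) = 0.35·0.6376 / (0.35·0.6376 + 0.5·0.3624) ≈ 0.5519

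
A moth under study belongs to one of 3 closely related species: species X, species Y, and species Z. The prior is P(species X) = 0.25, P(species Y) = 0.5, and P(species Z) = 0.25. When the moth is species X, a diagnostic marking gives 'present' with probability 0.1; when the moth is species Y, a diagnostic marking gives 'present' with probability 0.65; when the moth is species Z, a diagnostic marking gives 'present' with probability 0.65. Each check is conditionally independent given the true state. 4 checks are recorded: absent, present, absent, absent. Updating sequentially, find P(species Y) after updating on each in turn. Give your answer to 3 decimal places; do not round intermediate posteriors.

After 'absent': normaliser = 0.9·0.2500 + 0.35·0.5000 + 0.35·0.2500; P(species X) ≈ 0.4615, P(species Y) ≈ 0.3590, P(species Z) ≈ 0.1795
After 'present': normaliser = 0.1·0.4615 + 0.65·0.3590 + 0.65·0.1795; P(species X) ≈ 0.1165, P(species Y) ≈ 0.5890, P(species Z) ≈ 0.2945
After 'absent': normaliser = 0.9·0.1165 + 0.35·0.5890 + 0.35·0.2945; P(species X) ≈ 0.2532, P(species Y) ≈ 0.4979, P(species Z) ≈ 0.2489
After 'absent': normaliser = 0.9·0.2532 + 0.35·0.4979 + 0.35·0.2489; P(species X) ≈ 0.4658, P(species Y) ≈ 0.3561, P(species Z) ≈ 0.1781

0.356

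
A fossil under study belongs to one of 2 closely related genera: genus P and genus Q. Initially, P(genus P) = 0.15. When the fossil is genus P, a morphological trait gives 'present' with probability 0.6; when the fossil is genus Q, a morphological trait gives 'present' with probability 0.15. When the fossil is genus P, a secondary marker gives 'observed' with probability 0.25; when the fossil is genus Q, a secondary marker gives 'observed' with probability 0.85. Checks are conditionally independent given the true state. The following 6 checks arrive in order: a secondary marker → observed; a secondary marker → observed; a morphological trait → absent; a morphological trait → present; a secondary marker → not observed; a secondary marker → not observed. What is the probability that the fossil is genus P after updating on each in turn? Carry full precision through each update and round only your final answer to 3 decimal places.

0.418

After a secondary marker='observed': P(genus P) = 0.25·0.1500 / (0.25·0.1500 + 0.85·0.8500) ≈ 0.0493
After a secondary marker='observed': P(genus P) = 0.25·0.0493 / (0.25·0.0493 + 0.85·0.9507) ≈ 0.0150
After a morphological trait='absent': P(genus P) = 0.4·0.0150 / (0.4·0.0150 + 0.85·0.9850) ≈ 0.0071
After a morphological trait='present': P(genus P) = 0.6·0.0071 / (0.6·0.0071 + 0.15·0.9929) ≈ 0.0279
After a secondary marker='not observed': P(genus P) = 0.75·0.0279 / (0.75·0.0279 + 0.15·0.9721) ≈ 0.1256
After a secondary marker='not observed': P(genus P) = 0.75·0.1256 / (0.75·0.1256 + 0.15·0.8744) ≈ 0.4181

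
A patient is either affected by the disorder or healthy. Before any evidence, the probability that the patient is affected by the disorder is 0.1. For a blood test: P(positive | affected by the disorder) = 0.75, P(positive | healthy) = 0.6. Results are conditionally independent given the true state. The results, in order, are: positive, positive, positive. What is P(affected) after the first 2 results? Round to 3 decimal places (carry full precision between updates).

After 'positive': P(affected) = 0.75·0.1000 / (0.75·0.1000 + 0.6·0.9000) ≈ 0.1220
After 'positive': P(affected) = 0.75·0.1220 / (0.75·0.1220 + 0.6·0.8780) ≈ 0.1479

0.148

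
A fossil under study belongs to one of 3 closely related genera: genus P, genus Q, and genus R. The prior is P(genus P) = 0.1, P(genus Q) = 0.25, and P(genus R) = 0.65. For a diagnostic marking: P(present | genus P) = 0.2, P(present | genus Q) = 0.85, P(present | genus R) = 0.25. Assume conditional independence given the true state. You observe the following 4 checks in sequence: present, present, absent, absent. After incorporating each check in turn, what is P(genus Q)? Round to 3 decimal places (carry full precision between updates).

0.138

After 'present': normaliser = 0.2·0.1000 + 0.85·0.2500 + 0.25·0.6500; P(genus P) ≈ 0.0506, P(genus Q) ≈ 0.5380, P(genus R) ≈ 0.4114
After 'present': normaliser = 0.2·0.0506 + 0.85·0.5380 + 0.25·0.4114; P(genus P) ≈ 0.0178, P(genus Q) ≈ 0.8019, P(genus R) ≈ 0.1804
After 'absent': normaliser = 0.8·0.0178 + 0.15·0.8019 + 0.75·0.1804; P(genus P) ≈ 0.0527, P(genus Q) ≈ 0.4459, P(genus R) ≈ 0.5014
After 'absent': normaliser = 0.8·0.0527 + 0.15·0.4459 + 0.75·0.5014; P(genus P) ≈ 0.0869, P(genus Q) ≈ 0.1379, P(genus R) ≈ 0.7753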